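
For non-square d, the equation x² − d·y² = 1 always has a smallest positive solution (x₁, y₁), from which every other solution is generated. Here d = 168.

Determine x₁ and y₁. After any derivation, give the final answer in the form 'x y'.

13 1

d=168: √d = [12; 1,24] (ℓ=2, even), read p_1/q_1
i=0: a=12 ⇒ p=12, q=1
i=1: a=1 ⇒ p=13, q=1
(x₁, y₁) = (13, 1);  13² − 168·1² = 1 ✓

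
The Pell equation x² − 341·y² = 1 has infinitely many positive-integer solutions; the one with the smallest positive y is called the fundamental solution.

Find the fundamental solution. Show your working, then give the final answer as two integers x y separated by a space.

10626551 575460

√341 = [18; 2,6,1,8,2,…,6,2,36, …], period ℓ=14 (even) → k=13
a_0=18:  p_0=18·1+0=18,  q_0=18·0+1=1
a_1=2:  p_1=2·18+1=37,  q_1=2·1+0=2
a_2=6:  p_2=6·37+18=240,  q_2=6·2+1=13
a_3=1:  p_3=1·240+37=277,  q_3=1·13+2=15
…
a_5=2:  p_5=2·2456+277=5189,  q_5=2·133+15=281
…
a_7=2:  p_7=2·7645+5189=20479,  q_7=2·414+281=1109
a_8=1:  p_8=1·20479+7645=28124,  q_8=1·1109+414=1523
…
a_10=8:  p_10=8·76727+28124=641940,  q_10=8·4155+1523=34763
a_11=1:  p_11=1·641940+76727=718667,  q_11=1·34763+4155=38918
a_12=6:  p_12=6·718667+641940=4953942,  q_12=6·38918+34763=268271
a_13=2:  p_13=2·4953942+718667=10626551,  q_13=2·268271+38918=575460
(x₁, y₁) = (10626551, 575460);  10626551² − 341·575460² = 1 ✓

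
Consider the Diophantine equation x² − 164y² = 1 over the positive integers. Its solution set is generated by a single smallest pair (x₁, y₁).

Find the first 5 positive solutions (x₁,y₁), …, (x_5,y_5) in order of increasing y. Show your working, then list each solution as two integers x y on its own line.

2049 160
8396801 655680
34410088449 2686976480
141012534067201 11011228959360
577869330197301249 45124013588480800

d=164: √d = [12; 1,4,6,4,1,24] (ℓ=6, even), read p_5/q_5
step 0: (12, 1)  from 12·(1,0) + (0,1)
…
step 3: (397, 31)  from 6·(64,5) + (13,1)
step 4: (1652, 129)  from 4·(397,31) + (64,5)
step 5: (2049, 160)  from 1·(1652,129) + (397,31)
fundamental: x₁=2049, y₁=160  (since 4198401 − 164·25600 = 1)
(x_2, y_2) = (2049·2049 + 164·160·160, 2049·160 + 160·2049) = (8396801, 655680)
(x_3, y_3) = (2049·8396801 + 164·160·655680, 2049·655680 + 160·8396801) = (34410088449, 2686976480)
(x_4, y_4) = (2049·34410088449 + 164·160·2686976480, 2049·2686976480 + 160·34410088449) = (141012534067201, 11011228959360)
(x_5, y_5) = (2049·141012534067201 + 164·160·11011228959360, 2049·11011228959360 + 160·141012534067201) = (577869330197301249, 45124013588480800)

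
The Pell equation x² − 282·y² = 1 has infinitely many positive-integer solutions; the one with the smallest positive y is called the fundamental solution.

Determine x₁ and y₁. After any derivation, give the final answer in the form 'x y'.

[16; 1,3,1,4,1,3,1,32] for √282; ℓ=8 ⇒ convergent index 7
i=0: a=16 ⇒ p=16, q=1
…
i=3: a=1 ⇒ p=84, q=5
i=4: a=4 ⇒ p=403, q=24
i=5: a=1 ⇒ p=487, q=29
i=6: a=3 ⇒ p=1864, q=111
i=7: a=1 ⇒ p=2351, q=140
fundamental: x₁=2351, y₁=140  (since 5527201 − 282·19600 = 1)

2351 140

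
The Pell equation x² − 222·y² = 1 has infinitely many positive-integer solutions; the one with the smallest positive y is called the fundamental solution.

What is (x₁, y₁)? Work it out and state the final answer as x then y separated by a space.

√222 → a₀=14, period (1,8,1,28); ℓ=4 even so k=3
a_0=14:  p_0=14·1+0=14,  q_0=14·0+1=1
…
a_2=8:  p_2=8·15+14=134,  q_2=8·1+1=9
a_3=1:  p_3=1·134+15=149,  q_3=1·9+1=10
→ (149, 10).  Check: 149²=22201, 222·10²=22200, difference 1.

149 10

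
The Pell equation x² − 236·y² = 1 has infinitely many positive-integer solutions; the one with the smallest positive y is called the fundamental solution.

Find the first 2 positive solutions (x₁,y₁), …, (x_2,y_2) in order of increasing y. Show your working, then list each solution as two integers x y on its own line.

√236 → a₀=15, period (2,1,3,5,1,6,1,5,3,1,2,30); ℓ=12 even so k=11
k=0  a_k=15  p_k/q_k = 15/1
k=1  a_k=2  p_k/q_k = 31/2
…
k=3  a_k=3  p_k/q_k = 169/11
…
k=5  a_k=1  p_k/q_k = 1060/69
k=6  a_k=6  p_k/q_k = 7251/472
k=7  a_k=1  p_k/q_k = 8311/541
k=8  a_k=5  p_k/q_k = 48806/3177
…
k=10  a_k=1  p_k/q_k = 203535/13249
k=11  a_k=2  p_k/q_k = 561799/36570
fundamental: x₁=561799, y₁=36570  (since 315618116401 − 236·1337364900 = 1)
n=2: (561799,36570)∘(561799,36570) = (561799·561799+236·36570·36570, 561799·36570+36570·561799) = (631236232801,41089978860)

561799 36570
631236232801 41089978860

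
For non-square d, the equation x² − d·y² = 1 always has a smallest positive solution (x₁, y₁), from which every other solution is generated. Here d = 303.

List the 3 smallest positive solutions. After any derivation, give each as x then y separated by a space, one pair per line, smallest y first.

2524 145
12741151 731960
64317327724 3694933935

[17; 2,2,5,2,2,34] for √303; ℓ=6 ⇒ convergent index 5
k=0  a_k=17  p_k/q_k = 17/1
k=1  a_k=2  p_k/q_k = 35/2
…
k=4  a_k=2  p_k/q_k = 1027/59
k=5  a_k=2  p_k/q_k = 2524/145
(x₁, y₁) = (2524, 145);  2524² − 303·145² = 1 ✓
(2524+145√303)^2 = 12741151 + 731960√303
(2524+145√303)^3 = 64317327724 + 3694933935√303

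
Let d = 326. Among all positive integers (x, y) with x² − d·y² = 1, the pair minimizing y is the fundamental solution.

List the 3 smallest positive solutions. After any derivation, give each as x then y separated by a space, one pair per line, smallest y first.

√326 → a₀=18, period (18,36); ℓ=2 even so k=1
i=0: a=18 ⇒ p=18, q=1
i=1: a=18 ⇒ p=325, q=18
→ (325, 18).  Check: 325²=105625, 326·18²=105624, difference 1.
k=2:  x_2 = 325·325+326·18·18 = 211249,  y_2 = 325·18+18·325 = 11700
k=3:  x_3 = 325·211249+326·18·11700 = 137311525,  y_3 = 325·11700+18·211249 = 7604982

325 18
211249 11700
137311525 7604982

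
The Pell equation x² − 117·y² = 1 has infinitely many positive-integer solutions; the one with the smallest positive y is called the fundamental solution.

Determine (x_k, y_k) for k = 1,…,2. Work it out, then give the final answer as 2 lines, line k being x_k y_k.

649 60
842401 77880

√117 → a₀=10, period (1,4,2,4,1,20); ℓ=6 even so k=5
i=0: a=10 ⇒ p=10, q=1
i=1: a=1 ⇒ p=11, q=1
i=2: a=4 ⇒ p=54, q=5
i=3: a=2 ⇒ p=119, q=11
i=4: a=4 ⇒ p=530, q=49
i=5: a=1 ⇒ p=649, q=60
(x₁, y₁) = (649, 60);  649² − 117·60² = 1 ✓
k=2:  x_2 = 649·649+117·60·60 = 842401,  y_2 = 649·60+60·649 = 77880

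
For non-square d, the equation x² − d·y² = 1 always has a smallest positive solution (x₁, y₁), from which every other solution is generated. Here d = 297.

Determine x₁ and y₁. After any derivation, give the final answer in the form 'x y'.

48599 2820

√297 = [17; 4,3,1,1,2,1,1,3,4,34, …], period ℓ=10 (even) → k=9
step 0: (17, 1)  from 17·(1,0) + (0,1)
…
step 2: (224, 13)  from 3·(69,4) + (17,1)
step 3: (293, 17)  from 1·(224,13) + (69,4)
step 4: (517, 30)  from 1·(293,17) + (224,13)
…
step 8: (11357, 659)  from 3·(3171,184) + (1844,107)
step 9: (48599, 2820)  from 4·(11357,659) + (3171,184)
(x₁, y₁) = (48599, 2820);  48599² − 297·2820² = 1 ✓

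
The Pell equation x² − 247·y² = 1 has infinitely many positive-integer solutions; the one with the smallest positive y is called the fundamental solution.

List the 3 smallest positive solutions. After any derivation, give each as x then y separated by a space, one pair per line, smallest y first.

85292 5427
14549450527 925759368
2481903468612476 157919736025485

√247 = [15; 1,2,1,1,9,1,9,1,1,2,1,30, …], period ℓ=12 (even) → k=11
a_0=15:  p_0=15·1+0=15,  q_0=15·0+1=1
…
a_3=1:  p_3=1·47+16=63,  q_3=1·3+1=4
a_4=1:  p_4=1·63+47=110,  q_4=1·4+3=7
a_5=9:  p_5=9·110+63=1053,  q_5=9·7+4=67
…
a_10=2:  p_10=2·24203+12683=61089,  q_10=2·1540+807=3887
a_11=1:  p_11=1·61089+24203=85292,  q_11=1·3887+1540=5427
→ (85292, 5427).  Check: 85292²=7274725264, 247·5427²=7274725263, difference 1.
k=2:  x_2 = 85292·85292+247·5427·5427 = 14549450527,  y_2 = 85292·5427+5427·85292 = 925759368
k=3:  x_3 = 85292·14549450527+247·5427·925759368 = 2481903468612476,  y_3 = 85292·925759368+5427·14549450527 = 157919736025485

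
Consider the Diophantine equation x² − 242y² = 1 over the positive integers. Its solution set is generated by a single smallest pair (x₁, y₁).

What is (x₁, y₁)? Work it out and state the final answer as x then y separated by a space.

19601 1260

[15; 1,1,3,1,14,1,3,1,1,30] for √242; ℓ=10 ⇒ convergent index 9
k=0  a_k=15  p_k/q_k = 15/1
k=1  a_k=1  p_k/q_k = 16/1
k=2  a_k=1  p_k/q_k = 31/2
k=3  a_k=3  p_k/q_k = 109/7
k=4  a_k=1  p_k/q_k = 140/9
k=5  a_k=14  p_k/q_k = 2069/133
…
k=8  a_k=1  p_k/q_k = 10905/701
k=9  a_k=1  p_k/q_k = 19601/1260
→ (19601, 1260).  Check: 19601²=384199201, 242·1260²=384199200, difference 1.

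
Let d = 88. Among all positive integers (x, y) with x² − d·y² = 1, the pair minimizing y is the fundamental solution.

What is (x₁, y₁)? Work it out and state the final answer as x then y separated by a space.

√88 = [9; 2,1,1,1,2,18, …], period ℓ=6 (even) → k=5
step 0: (9, 1)  from 9·(1,0) + (0,1)
step 1: (19, 2)  from 2·(9,1) + (1,0)
…
step 4: (75, 8)  from 1·(47,5) + (28,3)
step 5: (197, 21)  from 2·(75,8) + (47,5)
fundamental: x₁=197, y₁=21  (since 38809 − 88·441 = 1)

197 21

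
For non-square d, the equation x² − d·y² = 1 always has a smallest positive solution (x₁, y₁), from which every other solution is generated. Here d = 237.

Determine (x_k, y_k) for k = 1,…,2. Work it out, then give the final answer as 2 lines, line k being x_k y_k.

228151 14820
104105757601 6762395640

√237 → a₀=15, period (2,1,1,7,10,7,1,1,2,30); ℓ=10 even so k=9
i=0: a=15 ⇒ p=15, q=1
…
i=2: a=1 ⇒ p=46, q=3
i=3: a=1 ⇒ p=77, q=5
i=4: a=7 ⇒ p=585, q=38
i=5: a=10 ⇒ p=5927, q=385
i=6: a=7 ⇒ p=42074, q=2733
i=7: a=1 ⇒ p=48001, q=3118
i=8: a=1 ⇒ p=90075, q=5851
i=9: a=2 ⇒ p=228151, q=14820
fundamental: x₁=228151, y₁=14820  (since 52052878801 − 237·219632400 = 1)
k=2:  x_2 = 228151·228151+237·14820·14820 = 104105757601,  y_2 = 228151·14820+14820·228151 = 6762395640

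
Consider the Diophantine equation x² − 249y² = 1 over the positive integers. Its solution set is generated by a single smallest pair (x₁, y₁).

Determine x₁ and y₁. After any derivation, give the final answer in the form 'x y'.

√249 = [15; 1,3,1,1,5,…,3,1,30, …], period ℓ=16 (even) → k=15
step 0: (15, 1)  from 15·(1,0) + (0,1)
step 1: (16, 1)  from 1·(15,1) + (1,0)
step 2: (63, 4)  from 3·(16,1) + (15,1)
step 3: (79, 5)  from 1·(63,4) + (16,1)
step 4: (142, 9)  from 1·(79,5) + (63,4)
step 5: (789, 50)  from 5·(142,9) + (79,5)
step 6: (931, 59)  from 1·(789,50) + (142,9)
step 7: (3582, 227)  from 3·(931,59) + (789,50)
…
step 11: (866765, 54929)  from 5·(150586,9543) + (113835,7214)
step 12: (1017351, 64472)  from 1·(866765,54929) + (150586,9543)
step 13: (1884116, 119401)  from 1·(1017351,64472) + (866765,54929)
step 14: (6669699, 422675)  from 3·(1884116,119401) + (1017351,64472)
step 15: (8553815, 542076)  from 1·(6669699,422675) + (1884116,119401)
→ (8553815, 542076).  Check: 8553815²=73167751054225, 249·542076²=73167751054224, difference 1.

8553815 542076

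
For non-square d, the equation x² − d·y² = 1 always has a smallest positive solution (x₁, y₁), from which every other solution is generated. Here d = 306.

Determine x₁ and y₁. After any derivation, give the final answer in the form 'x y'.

35 2

√306 = [17; 2,34, …], period ℓ=2 (even) → k=1
step 0: (17, 1)  from 17·(1,0) + (0,1)
step 1: (35, 2)  from 2·(17,1) + (1,0)
→ (35, 2).  Check: 35²=1225, 306·2²=1224, difference 1.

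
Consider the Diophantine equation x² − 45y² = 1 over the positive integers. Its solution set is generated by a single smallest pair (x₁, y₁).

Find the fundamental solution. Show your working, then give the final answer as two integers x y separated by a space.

161 24

d=45: √d = [6; 1,2,2,2,1,12] (ℓ=6, even), read p_5/q_5
k=0  a_k=6  p_k/q_k = 6/1
…
k=4  a_k=2  p_k/q_k = 114/17
k=5  a_k=1  p_k/q_k = 161/24
(x₁, y₁) = (161, 24);  161² − 45·24² = 1 ✓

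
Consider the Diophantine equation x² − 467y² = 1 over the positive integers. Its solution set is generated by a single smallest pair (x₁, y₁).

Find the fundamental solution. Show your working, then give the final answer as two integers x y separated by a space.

d=467: √d = [21; 1,1,1,1,3,…,1,1,42] (ℓ=14, even), read p_13/q_13
i=0: a=21 ⇒ p=21, q=1
…
i=2: a=1 ⇒ p=43, q=2
…
i=5: a=3 ⇒ p=389, q=18
i=6: a=3 ⇒ p=1275, q=59
…
i=9: a=3 ⇒ p=275465, q=12747
…
i=12: a=1 ⇒ p=991929, q=45901
i=13: a=1 ⇒ p=1625626, q=75225
fundamental: x₁=1625626, y₁=75225  (since 2642659891876 − 467·5658800625 = 1)

1625626 75225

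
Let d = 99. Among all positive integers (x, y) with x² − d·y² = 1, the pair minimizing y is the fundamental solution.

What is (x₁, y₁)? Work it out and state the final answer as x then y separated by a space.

10 1

d=99: √d = [9; 1,18] (ℓ=2, even), read p_1/q_1
k=0  a_k=9  p_k/q_k = 9/1
k=1  a_k=1  p_k/q_k = 10/1
fundamental: x₁=10, y₁=1  (since 100 − 99·1 = 1)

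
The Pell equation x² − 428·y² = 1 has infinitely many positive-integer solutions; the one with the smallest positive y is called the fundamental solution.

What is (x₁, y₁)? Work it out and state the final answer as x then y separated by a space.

√428 = [20; 1,2,4,1,5,10,5,1,4,2,1,40, …], period ℓ=12 (even) → k=11
k=0  a_k=20  p_k/q_k = 20/1
…
k=2  a_k=2  p_k/q_k = 62/3
k=3  a_k=4  p_k/q_k = 269/13
…
k=5  a_k=5  p_k/q_k = 1924/93
…
k=7  a_k=5  p_k/q_k = 99779/4823
…
k=10  a_k=2  p_k/q_k = 1273708/61567
k=11  a_k=1  p_k/q_k = 1850887/89466
(x₁, y₁) = (1850887, 89466);  1850887² − 428·89466² = 1 ✓

1850887 89466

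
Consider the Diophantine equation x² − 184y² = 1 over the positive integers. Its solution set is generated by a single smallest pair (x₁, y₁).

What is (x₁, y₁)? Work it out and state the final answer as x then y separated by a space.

√184 → a₀=13, period (1,1,3,2,1,2,1,2,3,1,1,26); ℓ=12 even so k=11
a_0=13:  p_0=13·1+0=13,  q_0=13·0+1=1
a_1=1:  p_1=1·13+1=14,  q_1=1·1+0=1
a_2=1:  p_2=1·14+13=27,  q_2=1·1+1=2
a_3=3:  p_3=3·27+14=95,  q_3=3·2+1=7
…
a_5=1:  p_5=1·217+95=312,  q_5=1·16+7=23
…
a_8=2:  p_8=2·1153+841=3147,  q_8=2·85+62=232
a_9=3:  p_9=3·3147+1153=10594,  q_9=3·232+85=781
a_10=1:  p_10=1·10594+3147=13741,  q_10=1·781+232=1013
a_11=1:  p_11=1·13741+10594=24335,  q_11=1·1013+781=1794
fundamental: x₁=24335, y₁=1794  (since 592192225 − 184·3218436 = 1)

24335 1794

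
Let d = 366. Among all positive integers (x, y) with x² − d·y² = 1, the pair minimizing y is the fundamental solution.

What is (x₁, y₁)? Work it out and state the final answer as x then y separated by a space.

√366 → a₀=19, period (7,1,1,1,2,12,2,1,1,1,7,38); ℓ=12 even so k=11
i=0: a=19 ⇒ p=19, q=1
i=1: a=7 ⇒ p=134, q=7
i=2: a=1 ⇒ p=153, q=8
i=3: a=1 ⇒ p=287, q=15
i=4: a=1 ⇒ p=440, q=23
i=5: a=2 ⇒ p=1167, q=61
i=6: a=12 ⇒ p=14444, q=755
i=7: a=2 ⇒ p=30055, q=1571
i=8: a=1 ⇒ p=44499, q=2326
i=9: a=1 ⇒ p=74554, q=3897
i=10: a=1 ⇒ p=119053, q=6223
i=11: a=7 ⇒ p=907925, q=47458
(x₁, y₁) = (907925, 47458);  907925² − 366·47458² = 1 ✓

907925 47458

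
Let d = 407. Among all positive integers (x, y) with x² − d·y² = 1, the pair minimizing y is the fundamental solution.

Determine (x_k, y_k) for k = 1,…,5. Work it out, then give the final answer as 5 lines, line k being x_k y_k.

2663 132
14183137 703032
75539384999 3744348300
402322750321537 19942398342768
2142770892673121063 106213209829234068

√407 = [20; 5,1,2,1,5,40, …], period ℓ=6 (even) → k=5
a_0=20:  p_0=20·1+0=20,  q_0=20·0+1=1
a_1=5:  p_1=5·20+1=101,  q_1=5·1+0=5
a_2=1:  p_2=1·101+20=121,  q_2=1·5+1=6
a_3=2:  p_3=2·121+101=343,  q_3=2·6+5=17
a_4=1:  p_4=1·343+121=464,  q_4=1·17+6=23
a_5=5:  p_5=5·464+343=2663,  q_5=5·23+17=132
(x₁, y₁) = (2663, 132);  2663² − 407·132² = 1 ✓
(x_2, y_2) = (2663·2663 + 407·132·132, 2663·132 + 132·2663) = (14183137, 703032)
(x_3, y_3) = (2663·14183137 + 407·132·703032, 2663·703032 + 132·14183137) = (75539384999, 3744348300)
(x_4, y_4) = (2663·75539384999 + 407·132·3744348300, 2663·3744348300 + 132·75539384999) = (402322750321537, 19942398342768)
(x_5, y_5) = (2663·402322750321537 + 407·132·19942398342768, 2663·19942398342768 + 132·402322750321537) = (2142770892673121063, 106213209829234068)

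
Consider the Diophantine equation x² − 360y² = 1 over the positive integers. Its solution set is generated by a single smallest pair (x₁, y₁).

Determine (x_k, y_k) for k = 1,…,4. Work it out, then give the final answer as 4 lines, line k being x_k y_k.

√360 → a₀=18, period (1,36); ℓ=2 even so k=1
a_0=18:  p_0=18·1+0=18,  q_0=18·0+1=1
a_1=1:  p_1=1·18+1=19,  q_1=1·1+0=1
fundamental: x₁=19, y₁=1  (since 361 − 360·1 = 1)
(19+1√360)^2 = 721 + 38√360
(19+1√360)^3 = 27379 + 1443√360
(19+1√360)^4 = 1039681 + 54796√360

19 1
721 38
27379 1443
1039681 54796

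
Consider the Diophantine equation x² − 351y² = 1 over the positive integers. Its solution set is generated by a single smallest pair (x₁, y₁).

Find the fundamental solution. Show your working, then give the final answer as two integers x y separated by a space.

62425 3332

d=351: √d = [18; 1,2,1,3,2,2,2,3,1,2,1,36] (ℓ=12, even), read p_11/q_11
a_0=18:  p_0=18·1+0=18,  q_0=18·0+1=1
a_1=1:  p_1=1·18+1=19,  q_1=1·1+0=1
a_2=2:  p_2=2·19+18=56,  q_2=2·1+1=3
a_3=1:  p_3=1·56+19=75,  q_3=1·3+1=4
…
a_5=2:  p_5=2·281+75=637,  q_5=2·15+4=34
…
a_8=3:  p_8=3·3747+1555=12796,  q_8=3·200+83=683
…
a_10=2:  p_10=2·16543+12796=45882,  q_10=2·883+683=2449
a_11=1:  p_11=1·45882+16543=62425,  q_11=1·2449+883=3332
→ (62425, 3332).  Check: 62425²=3896880625, 351·3332²=3896880624, difference 1.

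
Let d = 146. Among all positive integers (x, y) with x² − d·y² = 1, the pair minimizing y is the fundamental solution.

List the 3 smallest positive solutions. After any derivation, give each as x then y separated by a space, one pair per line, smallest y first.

d=146: √d = [12; 12,24] (ℓ=2, even), read p_1/q_1
step 0: (12, 1)  from 12·(1,0) + (0,1)
step 1: (145, 12)  from 12·(12,1) + (1,0)
fundamental: x₁=145, y₁=12  (since 21025 − 146·144 = 1)
n=2: (145,12)∘(145,12) = (145·145+146·12·12, 145·12+12·145) = (42049,3480)
n=3: (42049,3480)∘(145,12) = (145·42049+146·12·3480, 145·3480+12·42049) = (12194065,1009188)

145 12
42049 3480
12194065 1009188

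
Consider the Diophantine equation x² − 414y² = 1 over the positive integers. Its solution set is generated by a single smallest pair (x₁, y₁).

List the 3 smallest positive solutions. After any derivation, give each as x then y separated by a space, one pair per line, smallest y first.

24335 1196
1184384449 58209320
57643991108495 2833047603204

√414 → a₀=20, period (2,1,7,2,7,1,2,40); ℓ=8 even so k=7
k=0  a_k=20  p_k/q_k = 20/1
k=1  a_k=2  p_k/q_k = 41/2
k=2  a_k=1  p_k/q_k = 61/3
…
k=4  a_k=2  p_k/q_k = 997/49
k=5  a_k=7  p_k/q_k = 7447/366
k=6  a_k=1  p_k/q_k = 8444/415
k=7  a_k=2  p_k/q_k = 24335/1196
→ (24335, 1196).  Check: 24335²=592192225, 414·1196²=592192224, difference 1.
(x_2, y_2) = (24335·24335 + 414·1196·1196, 24335·1196 + 1196·24335) = (1184384449, 58209320)
(x_3, y_3) = (24335·1184384449 + 414·1196·58209320, 24335·58209320 + 1196·1184384449) = (57643991108495, 2833047603204)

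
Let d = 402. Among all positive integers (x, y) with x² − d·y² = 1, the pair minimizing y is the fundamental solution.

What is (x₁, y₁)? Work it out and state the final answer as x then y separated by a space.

√402 = [20; 20,40, …], period ℓ=2 (even) → k=1
k=0  a_k=20  p_k/q_k = 20/1
k=1  a_k=20  p_k/q_k = 401/20
fundamental: x₁=401, y₁=20  (since 160801 − 402·400 = 1)

401 20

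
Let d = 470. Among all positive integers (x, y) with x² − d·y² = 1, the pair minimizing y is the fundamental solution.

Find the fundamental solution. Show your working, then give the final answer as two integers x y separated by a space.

d=470: √d = [21; 1,2,8,2,1,42] (ℓ=6, even), read p_5/q_5
i=0: a=21 ⇒ p=21, q=1
…
i=2: a=2 ⇒ p=65, q=3
…
i=4: a=2 ⇒ p=1149, q=53
i=5: a=1 ⇒ p=1691, q=78
(x₁, y₁) = (1691, 78);  1691² − 470·78² = 1 ✓

1691 78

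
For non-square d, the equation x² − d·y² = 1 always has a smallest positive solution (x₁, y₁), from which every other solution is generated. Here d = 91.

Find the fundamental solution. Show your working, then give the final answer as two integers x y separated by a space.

√91 = [9; 1,1,5,1,5,1,1,18, …], period ℓ=8 (even) → k=7
a_0=9:  p_0=9·1+0=9,  q_0=9·0+1=1
a_1=1:  p_1=1·9+1=10,  q_1=1·1+0=1
a_2=1:  p_2=1·10+9=19,  q_2=1·1+1=2
a_3=5:  p_3=5·19+10=105,  q_3=5·2+1=11
a_4=1:  p_4=1·105+19=124,  q_4=1·11+2=13
a_5=5:  p_5=5·124+105=725,  q_5=5·13+11=76
a_6=1:  p_6=1·725+124=849,  q_6=1·76+13=89
a_7=1:  p_7=1·849+725=1574,  q_7=1·89+76=165
→ (1574, 165).  Check: 1574²=2477476, 91·165²=2477475, difference 1.

1574 165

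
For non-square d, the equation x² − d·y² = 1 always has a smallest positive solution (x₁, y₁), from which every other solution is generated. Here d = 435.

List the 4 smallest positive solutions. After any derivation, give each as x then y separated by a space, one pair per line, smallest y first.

146 7
42631 2044
12448106 596841
3634804321 174275528

√435 → a₀=20, period (1,5,1,40); ℓ=4 even so k=3
k=0  a_k=20  p_k/q_k = 20/1
k=1  a_k=1  p_k/q_k = 21/1
k=2  a_k=5  p_k/q_k = 125/6
k=3  a_k=1  p_k/q_k = 146/7
fundamental: x₁=146, y₁=7  (since 21316 − 435·49 = 1)
(146+7√435)^2 = 42631 + 2044√435
(146+7√435)^3 = 12448106 + 596841√435
(146+7√435)^4 = 3634804321 + 174275528√435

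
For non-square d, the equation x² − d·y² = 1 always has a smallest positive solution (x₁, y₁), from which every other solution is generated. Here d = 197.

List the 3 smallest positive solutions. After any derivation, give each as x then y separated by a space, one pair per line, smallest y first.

393 28
308897 22008
242792649 17298260

√197 = [14; 28, …], period ℓ=1 (odd) → k=1
i=0: a=14 ⇒ p=14, q=1
i=1: a=28 ⇒ p=393, q=28
fundamental: x₁=393, y₁=28  (since 154449 − 197·784 = 1)
n=2: (393,28)∘(393,28) = (393·393+197·28·28, 393·28+28·393) = (308897,22008)
n=3: (308897,22008)∘(393,28) = (393·308897+197·28·22008, 393·22008+28·308897) = (242792649,17298260)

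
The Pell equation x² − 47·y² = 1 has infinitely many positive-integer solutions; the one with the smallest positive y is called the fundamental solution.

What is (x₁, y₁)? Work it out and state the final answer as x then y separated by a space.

d=47: √d = [6; 1,5,1,12] (ℓ=4, even), read p_3/q_3
k=0  a_k=6  p_k/q_k = 6/1
k=1  a_k=1  p_k/q_k = 7/1
k=2  a_k=5  p_k/q_k = 41/6
k=3  a_k=1  p_k/q_k = 48/7
fundamental: x₁=48, y₁=7  (since 2304 − 47·49 = 1)

48 7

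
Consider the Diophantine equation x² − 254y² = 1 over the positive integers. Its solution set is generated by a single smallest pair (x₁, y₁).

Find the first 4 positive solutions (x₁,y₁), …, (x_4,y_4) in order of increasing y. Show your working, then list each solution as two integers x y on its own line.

d=254: √d = [15; 1,14,1,30] (ℓ=4, even), read p_3/q_3
k=0  a_k=15  p_k/q_k = 15/1
…
k=2  a_k=14  p_k/q_k = 239/15
k=3  a_k=1  p_k/q_k = 255/16
→ (255, 16).  Check: 255²=65025, 254·16²=65024, difference 1.
k=2:  x_2 = 255·255+254·16·16 = 130049,  y_2 = 255·16+16·255 = 8160
k=3:  x_3 = 255·130049+254·16·8160 = 66324735,  y_3 = 255·8160+16·130049 = 4161584
k=4:  x_4 = 255·66324735+254·16·4161584 = 33825484801,  y_4 = 255·4161584+16·66324735 = 2122399680

255 16
130049 8160
66324735 4161584
33825484801 2122399680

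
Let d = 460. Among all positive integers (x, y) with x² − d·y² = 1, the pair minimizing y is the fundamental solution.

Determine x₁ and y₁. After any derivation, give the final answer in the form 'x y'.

2535751 118230

d=460: √d = [21; 2,4,3,1,2,10,2,1,3,4,2,42] (ℓ=12, even), read p_11/q_11
i=0: a=21 ⇒ p=21, q=1
i=1: a=2 ⇒ p=43, q=2
…
i=3: a=3 ⇒ p=622, q=29
…
i=5: a=2 ⇒ p=2252, q=105
…
i=7: a=2 ⇒ p=48922, q=2281
…
i=9: a=3 ⇒ p=265693, q=12388
i=10: a=4 ⇒ p=1135029, q=52921
i=11: a=2 ⇒ p=2535751, q=118230
(x₁, y₁) = (2535751, 118230);  2535751² − 460·118230² = 1 ✓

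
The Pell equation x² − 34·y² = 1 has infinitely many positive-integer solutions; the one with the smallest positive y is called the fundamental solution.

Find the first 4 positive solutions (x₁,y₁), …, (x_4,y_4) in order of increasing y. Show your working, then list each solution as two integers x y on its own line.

d=34: √d = [5; 1,4,1,10] (ℓ=4, even), read p_3/q_3
i=0: a=5 ⇒ p=5, q=1
…
i=2: a=4 ⇒ p=29, q=5
i=3: a=1 ⇒ p=35, q=6
(x₁, y₁) = (35, 6);  35² − 34·6² = 1 ✓
n=2: (35,6)∘(35,6) = (35·35+34·6·6, 35·6+6·35) = (2449,420)
n=3: (2449,420)∘(35,6) = (35·2449+34·6·420, 35·420+6·2449) = (171395,29394)
n=4: (171395,29394)∘(35,6) = (35·171395+34·6·29394, 35·29394+6·171395) = (11995201,2057160)

35 6
2449 420
171395 29394
11995201 2057160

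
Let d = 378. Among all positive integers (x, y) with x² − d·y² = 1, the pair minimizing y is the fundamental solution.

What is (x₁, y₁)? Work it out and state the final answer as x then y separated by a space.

8749 450

√378 → a₀=19, period (2,3,1,4,1,3,2,38); ℓ=8 even so k=7
step 0: (19, 1)  from 19·(1,0) + (0,1)
step 1: (39, 2)  from 2·(19,1) + (1,0)
…
step 6: (3869, 199)  from 3·(1011,52) + (836,43)
step 7: (8749, 450)  from 2·(3869,199) + (1011,52)
fundamental: x₁=8749, y₁=450  (since 76545001 − 378·202500 = 1)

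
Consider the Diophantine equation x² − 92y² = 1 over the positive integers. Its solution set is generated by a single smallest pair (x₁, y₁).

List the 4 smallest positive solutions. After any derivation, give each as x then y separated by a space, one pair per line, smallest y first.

d=92: √d = [9; 1,1,2,4,2,1,1,18] (ℓ=8, even), read p_7/q_7
i=0: a=9 ⇒ p=9, q=1
…
i=2: a=1 ⇒ p=19, q=2
…
i=4: a=4 ⇒ p=211, q=22
i=5: a=2 ⇒ p=470, q=49
i=6: a=1 ⇒ p=681, q=71
i=7: a=1 ⇒ p=1151, q=120
fundamental: x₁=1151, y₁=120  (since 1324801 − 92·14400 = 1)
k=2:  x_2 = 1151·1151+92·120·120 = 2649601,  y_2 = 1151·120+120·1151 = 276240
k=3:  x_3 = 1151·2649601+92·120·276240 = 6099380351,  y_3 = 1151·276240+120·2649601 = 635904360
k=4:  x_4 = 1151·6099380351+92·120·635904360 = 14040770918401,  y_4 = 1151·635904360+120·6099380351 = 1463851560480

1151 120
2649601 276240
6099380351 635904360
14040770918401 1463851560480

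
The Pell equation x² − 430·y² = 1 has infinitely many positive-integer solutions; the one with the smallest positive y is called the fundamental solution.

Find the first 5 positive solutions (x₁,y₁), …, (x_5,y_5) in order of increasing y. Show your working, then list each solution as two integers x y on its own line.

√430 → a₀=20, period (1,2,1,3,1,…,2,1,40); ℓ=14 even so k=13
k=0  a_k=20  p_k/q_k = 20/1
…
k=11  a_k=1  p_k/q_k = 754371/36379
k=12  a_k=2  p_k/q_k = 2107880/101651
k=13  a_k=1  p_k/q_k = 2862251/138030
fundamental: x₁=2862251, y₁=138030  (since 8192480787001 − 430·19052280900 = 1)
(2862251+138030√430)^2 = 16384961574001 + 790153011060√430
(2862251+138030√430)^3 = 93795745300289010251 + 4523232492118854090√430
(2862251+138030√430)^4 = 536933931562978654798296001 + 25893253447598574322902120√430
(2862251+138030√430)^5 = 3073679365100040639604854765306251 + 148225981147280410676109712890150√430

2862251 138030
16384961574001 790153011060
93795745300289010251 4523232492118854090
536933931562978654798296001 25893253447598574322902120
3073679365100040639604854765306251 148225981147280410676109712890150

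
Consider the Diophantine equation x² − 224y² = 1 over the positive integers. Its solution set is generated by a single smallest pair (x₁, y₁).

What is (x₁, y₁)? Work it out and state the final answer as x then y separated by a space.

[14; 1,28] for √224; ℓ=2 ⇒ convergent index 1
k=0  a_k=14  p_k/q_k = 14/1
k=1  a_k=1  p_k/q_k = 15/1
fundamental: x₁=15, y₁=1  (since 225 − 224·1 = 1)

15 1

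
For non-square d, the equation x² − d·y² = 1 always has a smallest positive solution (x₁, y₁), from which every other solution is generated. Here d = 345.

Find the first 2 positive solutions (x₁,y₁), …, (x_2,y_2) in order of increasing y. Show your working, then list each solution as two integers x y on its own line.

√345 → a₀=18, period (1,1,2,1,6,1,2,1,1,36); ℓ=10 even so k=9
step 0: (18, 1)  from 18·(1,0) + (0,1)
…
step 8: (3882, 209)  from 1·(2879,155) + (1003,54)
step 9: (6761, 364)  from 1·(3882,209) + (2879,155)
(x₁, y₁) = (6761, 364);  6761² − 345·364² = 1 ✓
(x_2, y_2) = (6761·6761 + 345·364·364, 6761·364 + 364·6761) = (91422241, 4922008)

6761 364
91422241 4922008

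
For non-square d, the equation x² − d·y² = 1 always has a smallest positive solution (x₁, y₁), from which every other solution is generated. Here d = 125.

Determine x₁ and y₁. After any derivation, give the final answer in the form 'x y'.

d=125: √d = [11; 5,1,1,5,22] (ℓ=5, odd), read p_9/q_9
i=0: a=11 ⇒ p=11, q=1
i=1: a=5 ⇒ p=56, q=5
i=2: a=1 ⇒ p=67, q=6
…
i=5: a=22 ⇒ p=15127, q=1353
i=6: a=5 ⇒ p=76317, q=6826
…
i=8: a=1 ⇒ p=167761, q=15005
i=9: a=5 ⇒ p=930249, q=83204
(x₁, y₁) = (930249, 83204);  930249² − 125·83204² = 1 ✓

930249 83204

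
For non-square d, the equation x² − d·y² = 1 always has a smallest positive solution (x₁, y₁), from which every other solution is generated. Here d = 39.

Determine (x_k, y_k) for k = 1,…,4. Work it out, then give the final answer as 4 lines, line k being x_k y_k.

[6; 4,12] for √39; ℓ=2 ⇒ convergent index 1
a_0=6:  p_0=6·1+0=6,  q_0=6·0+1=1
a_1=4:  p_1=4·6+1=25,  q_1=4·1+0=4
→ (25, 4).  Check: 25²=625, 39·4²=624, difference 1.
(25+4√39)^2 = 1249 + 200√39
(25+4√39)^3 = 62425 + 9996√39
(25+4√39)^4 = 3120001 + 499600√39

25 4
1249 200
62425 9996
3120001 499600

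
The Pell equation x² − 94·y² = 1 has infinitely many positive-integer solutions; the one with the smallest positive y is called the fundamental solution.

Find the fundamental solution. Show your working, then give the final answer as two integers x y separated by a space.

2143295 221064

[9; 1,2,3,1,1,…,2,1,18] for √94; ℓ=16 ⇒ convergent index 15
a_0=9:  p_0=9·1+0=9,  q_0=9·0+1=1
a_1=1:  p_1=1·9+1=10,  q_1=1·1+0=1
a_2=2:  p_2=2·10+9=29,  q_2=2·1+1=3
a_3=3:  p_3=3·29+10=97,  q_3=3·3+1=10
a_4=1:  p_4=1·97+29=126,  q_4=1·10+3=13
a_5=1:  p_5=1·126+97=223,  q_5=1·13+10=23
a_6=5:  p_6=5·223+126=1241,  q_6=5·23+13=128
a_7=1:  p_7=1·1241+223=1464,  q_7=1·128+23=151
a_8=8:  p_8=8·1464+1241=12953,  q_8=8·151+128=1336
a_9=1:  p_9=1·12953+1464=14417,  q_9=1·1336+151=1487
…
a_11=1:  p_11=1·85038+14417=99455,  q_11=1·8771+1487=10258
…
a_13=3:  p_13=3·184493+99455=652934,  q_13=3·19029+10258=67345
a_14=2:  p_14=2·652934+184493=1490361,  q_14=2·67345+19029=153719
a_15=1:  p_15=1·1490361+652934=2143295,  q_15=1·153719+67345=221064
→ (2143295, 221064).  Check: 2143295²=4593713457025, 94·221064²=4593713457024, difference 1.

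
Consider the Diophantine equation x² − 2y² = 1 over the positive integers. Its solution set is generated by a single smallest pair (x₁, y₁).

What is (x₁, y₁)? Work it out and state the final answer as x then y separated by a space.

[1; 2] for √2; ℓ=1 ⇒ convergent index 1
k=0  a_k=1  p_k/q_k = 1/1
k=1  a_k=2  p_k/q_k = 3/2
fundamental: x₁=3, y₁=2  (since 9 − 2·4 = 1)

3 2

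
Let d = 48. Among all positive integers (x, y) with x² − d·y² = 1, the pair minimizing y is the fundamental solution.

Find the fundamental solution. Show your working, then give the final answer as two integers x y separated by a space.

√48 = [6; 1,12, …], period ℓ=2 (even) → k=1
step 0: (6, 1)  from 6·(1,0) + (0,1)
step 1: (7, 1)  from 1·(6,1) + (1,0)
→ (7, 1).  Check: 7²=49, 48·1²=48, difference 1.

7 1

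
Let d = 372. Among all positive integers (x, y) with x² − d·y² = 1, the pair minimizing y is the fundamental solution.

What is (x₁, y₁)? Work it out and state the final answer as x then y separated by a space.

12151 630

√372 → a₀=19, period (3,2,12,2,3,38); ℓ=6 even so k=5
a_0=19:  p_0=19·1+0=19,  q_0=19·0+1=1
a_1=3:  p_1=3·19+1=58,  q_1=3·1+0=3
…
a_4=2:  p_4=2·1678+135=3491,  q_4=2·87+7=181
a_5=3:  p_5=3·3491+1678=12151,  q_5=3·181+87=630
→ (12151, 630).  Check: 12151²=147646801, 372·630²=147646800, difference 1.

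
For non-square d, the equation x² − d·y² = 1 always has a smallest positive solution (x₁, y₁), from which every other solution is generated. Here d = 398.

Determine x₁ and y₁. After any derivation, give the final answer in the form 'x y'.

399 20

√398 = [19; 1,18,1,38, …], period ℓ=4 (even) → k=3
step 0: (19, 1)  from 19·(1,0) + (0,1)
step 1: (20, 1)  from 1·(19,1) + (1,0)
step 2: (379, 19)  from 18·(20,1) + (19,1)
step 3: (399, 20)  from 1·(379,19) + (20,1)
→ (399, 20).  Check: 399²=159201, 398·20²=159200, difference 1.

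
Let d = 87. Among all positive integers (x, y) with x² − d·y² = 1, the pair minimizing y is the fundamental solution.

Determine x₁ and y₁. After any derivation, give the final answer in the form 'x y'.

28 3

[9; 3,18] for √87; ℓ=2 ⇒ convergent index 1
i=0: a=9 ⇒ p=9, q=1
i=1: a=3 ⇒ p=28, q=3
(x₁, y₁) = (28, 3);  28² − 87·3² = 1 ✓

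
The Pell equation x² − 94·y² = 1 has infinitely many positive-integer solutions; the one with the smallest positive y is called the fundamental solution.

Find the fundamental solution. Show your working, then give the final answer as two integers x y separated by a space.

2143295 221064

√94 = [9; 1,2,3,1,1,…,2,1,18, …], period ℓ=16 (even) → k=15
i=0: a=9 ⇒ p=9, q=1
…
i=3: a=3 ⇒ p=97, q=10
i=4: a=1 ⇒ p=126, q=13
…
i=7: a=1 ⇒ p=1464, q=151
…
i=10: a=5 ⇒ p=85038, q=8771
…
i=12: a=1 ⇒ p=184493, q=19029
…
i=14: a=2 ⇒ p=1490361, q=153719
i=15: a=1 ⇒ p=2143295, q=221064
→ (2143295, 221064).  Check: 2143295²=4593713457025, 94·221064²=4593713457024, difference 1.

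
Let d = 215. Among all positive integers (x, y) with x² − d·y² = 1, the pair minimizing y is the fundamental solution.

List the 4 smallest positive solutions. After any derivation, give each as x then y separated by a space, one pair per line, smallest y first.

[14; 1,1,1,28] for √215; ℓ=4 ⇒ convergent index 3
k=0  a_k=14  p_k/q_k = 14/1
k=1  a_k=1  p_k/q_k = 15/1
k=2  a_k=1  p_k/q_k = 29/2
k=3  a_k=1  p_k/q_k = 44/3
→ (44, 3).  Check: 44²=1936, 215·3²=1935, difference 1.
(44+3√215)^2 = 3871 + 264√215
(44+3√215)^3 = 340604 + 23229√215
(44+3√215)^4 = 29969281 + 2043888√215

44 3
3871 264
340604 23229
29969281 2043888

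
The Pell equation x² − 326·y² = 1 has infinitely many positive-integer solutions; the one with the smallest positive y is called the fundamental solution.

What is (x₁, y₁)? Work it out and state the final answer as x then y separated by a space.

325 18

√326 → a₀=18, period (18,36); ℓ=2 even so k=1
step 0: (18, 1)  from 18·(1,0) + (0,1)
step 1: (325, 18)  from 18·(18,1) + (1,0)
(x₁, y₁) = (325, 18);  325² − 326·18² = 1 ✓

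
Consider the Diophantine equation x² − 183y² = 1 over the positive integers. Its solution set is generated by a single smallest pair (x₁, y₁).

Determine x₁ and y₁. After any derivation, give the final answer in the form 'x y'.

d=183: √d = [13; 1,1,8,1,1,26] (ℓ=6, even), read p_5/q_5
i=0: a=13 ⇒ p=13, q=1
…
i=4: a=1 ⇒ p=257, q=19
i=5: a=1 ⇒ p=487, q=36
fundamental: x₁=487, y₁=36  (since 237169 − 183·1296 = 1)

487 36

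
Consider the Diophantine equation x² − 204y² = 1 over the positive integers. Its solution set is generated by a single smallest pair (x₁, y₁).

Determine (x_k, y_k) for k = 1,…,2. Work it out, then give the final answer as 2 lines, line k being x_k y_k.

4999 350
49980001 3499300

√204 = [14; 3,1,1,6,1,1,3,28, …], period ℓ=8 (even) → k=7
a_0=14:  p_0=14·1+0=14,  q_0=14·0+1=1
a_1=3:  p_1=3·14+1=43,  q_1=3·1+0=3
a_2=1:  p_2=1·43+14=57,  q_2=1·3+1=4
a_3=1:  p_3=1·57+43=100,  q_3=1·4+3=7
a_4=6:  p_4=6·100+57=657,  q_4=6·7+4=46
a_5=1:  p_5=1·657+100=757,  q_5=1·46+7=53
a_6=1:  p_6=1·757+657=1414,  q_6=1·53+46=99
a_7=3:  p_7=3·1414+757=4999,  q_7=3·99+53=350
(x₁, y₁) = (4999, 350);  4999² − 204·350² = 1 ✓
k=2:  x_2 = 4999·4999+204·350·350 = 49980001,  y_2 = 4999·350+350·4999 = 3499300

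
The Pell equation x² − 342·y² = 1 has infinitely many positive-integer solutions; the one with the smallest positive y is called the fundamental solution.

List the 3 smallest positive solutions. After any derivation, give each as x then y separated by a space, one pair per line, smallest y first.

37 2
2737 148
202501 10950

√342 = [18; 2,36, …], period ℓ=2 (even) → k=1
k=0  a_k=18  p_k/q_k = 18/1
k=1  a_k=2  p_k/q_k = 37/2
(x₁, y₁) = (37, 2);  37² − 342·2² = 1 ✓
k=2:  x_2 = 37·37+342·2·2 = 2737,  y_2 = 37·2+2·37 = 148
k=3:  x_3 = 37·2737+342·2·148 = 202501,  y_3 = 37·148+2·2737 = 10950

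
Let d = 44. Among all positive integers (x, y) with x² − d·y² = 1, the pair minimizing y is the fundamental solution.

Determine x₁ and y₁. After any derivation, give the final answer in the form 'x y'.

199 30

d=44: √d = [6; 1,1,1,2,1,1,1,12] (ℓ=8, even), read p_7/q_7
a_0=6:  p_0=6·1+0=6,  q_0=6·0+1=1
a_1=1:  p_1=1·6+1=7,  q_1=1·1+0=1
…
a_3=1:  p_3=1·13+7=20,  q_3=1·2+1=3
…
a_5=1:  p_5=1·53+20=73,  q_5=1·8+3=11
a_6=1:  p_6=1·73+53=126,  q_6=1·11+8=19
a_7=1:  p_7=1·126+73=199,  q_7=1·19+11=30
fundamental: x₁=199, y₁=30  (since 39601 − 44·900 = 1)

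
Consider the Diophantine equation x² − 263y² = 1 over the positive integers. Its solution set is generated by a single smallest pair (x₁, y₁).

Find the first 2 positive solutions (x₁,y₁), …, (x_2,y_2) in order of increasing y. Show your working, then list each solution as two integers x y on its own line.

139128 8579
38713200767 2387158224

d=263: √d = [16; 4,1,1,1,1,15,1,1,1,1,4,32] (ℓ=12, even), read p_11/q_11
step 0: (16, 1)  from 16·(1,0) + (0,1)
…
step 2: (81, 5)  from 1·(65,4) + (16,1)
…
step 4: (227, 14)  from 1·(146,9) + (81,5)
…
step 6: (5822, 359)  from 15·(373,23) + (227,14)
step 7: (6195, 382)  from 1·(5822,359) + (373,23)
step 8: (12017, 741)  from 1·(6195,382) + (5822,359)
…
step 10: (30229, 1864)  from 1·(18212,1123) + (12017,741)
step 11: (139128, 8579)  from 4·(30229,1864) + (18212,1123)
fundamental: x₁=139128, y₁=8579  (since 19356600384 − 263·73599241 = 1)
(x_2, y_2) = (139128·139128 + 263·8579·8579, 139128·8579 + 8579·139128) = (38713200767, 2387158224)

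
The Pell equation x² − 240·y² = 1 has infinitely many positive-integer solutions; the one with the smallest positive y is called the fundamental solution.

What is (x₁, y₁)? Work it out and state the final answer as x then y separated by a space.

d=240: √d = [15; 2,30] (ℓ=2, even), read p_1/q_1
a_0=15:  p_0=15·1+0=15,  q_0=15·0+1=1
a_1=2:  p_1=2·15+1=31,  q_1=2·1+0=2
(x₁, y₁) = (31, 2);  31² − 240·2² = 1 ✓

31 2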